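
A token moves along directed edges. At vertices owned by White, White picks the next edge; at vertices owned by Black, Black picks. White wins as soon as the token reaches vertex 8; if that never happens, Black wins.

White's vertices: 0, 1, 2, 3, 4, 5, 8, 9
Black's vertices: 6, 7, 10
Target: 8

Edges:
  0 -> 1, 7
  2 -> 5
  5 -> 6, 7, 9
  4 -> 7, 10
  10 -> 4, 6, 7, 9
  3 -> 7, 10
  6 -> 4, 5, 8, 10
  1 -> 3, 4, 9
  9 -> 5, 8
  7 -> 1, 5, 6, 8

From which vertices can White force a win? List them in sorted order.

A0 = {8}
A1: add {9} — 9 (White) has 9→8.
A2: add {1, 5} — 1 (White) has 1→9; 5 (White) has 5→9.
A3: add {0, 2} — 0 (White) has 0→1; 2 (White) has 2→5.
A4 = A3; e.g. 3 (White) has no edge into A3. Fixed point.
White's winning region = {0, 1, 2, 5, 8, 9}.

0, 1, 2, 5, 8, 9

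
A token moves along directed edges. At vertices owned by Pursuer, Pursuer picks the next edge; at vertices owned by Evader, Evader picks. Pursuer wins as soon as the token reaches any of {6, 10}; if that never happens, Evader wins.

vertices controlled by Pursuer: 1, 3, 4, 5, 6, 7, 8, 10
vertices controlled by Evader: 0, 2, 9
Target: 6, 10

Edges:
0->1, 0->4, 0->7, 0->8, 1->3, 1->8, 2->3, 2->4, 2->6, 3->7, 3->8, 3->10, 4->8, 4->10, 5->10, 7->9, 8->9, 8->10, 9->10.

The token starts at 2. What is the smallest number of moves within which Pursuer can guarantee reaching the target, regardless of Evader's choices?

2

A0 = {6, 10}
A1: add {3, 4, 5, 8, 9} — 3 (Pursuer) has 3→10; 4 (Pursuer) has 4→10; 5 (Pursuer) has 5→10; 8 (Pursuer) has 8→10; 9 (Evader): all of {10} already in.
A2: add {1, 2, 7} — 1 (Pursuer) has 1→3; 2 (Evader): all of {3, 4, 6} already in; 7 (Pursuer) has 7→9.
2 enters the attractor at level 2, so Pursuer can force the target in 2 moves from there.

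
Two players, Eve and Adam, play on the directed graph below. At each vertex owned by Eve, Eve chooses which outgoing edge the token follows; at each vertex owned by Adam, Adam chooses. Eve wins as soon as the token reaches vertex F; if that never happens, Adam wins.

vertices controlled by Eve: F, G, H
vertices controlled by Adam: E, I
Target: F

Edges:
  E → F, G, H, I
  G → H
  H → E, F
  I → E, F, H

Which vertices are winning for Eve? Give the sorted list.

A0 = {F}
A1: add {H} — H (Eve) has H→F.
A2: add {G} — G (Eve) has G→H.
A3 = A2; e.g. E (Adam) can still go to I. Fixed point.
Eve's winning region = {F, G, H}.

F, G, H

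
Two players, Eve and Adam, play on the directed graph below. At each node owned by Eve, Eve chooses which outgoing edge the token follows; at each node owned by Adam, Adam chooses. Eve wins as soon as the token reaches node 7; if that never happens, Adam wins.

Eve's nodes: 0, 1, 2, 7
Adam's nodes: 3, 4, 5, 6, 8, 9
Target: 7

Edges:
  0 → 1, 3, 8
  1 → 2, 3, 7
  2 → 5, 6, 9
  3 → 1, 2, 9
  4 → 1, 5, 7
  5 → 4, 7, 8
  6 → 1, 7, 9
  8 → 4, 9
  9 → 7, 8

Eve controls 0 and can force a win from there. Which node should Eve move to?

A0 = {7}
A1: add {1} — 1 (Eve) has 1→7.
A2: add {0} — 0 (Eve) has 0→1.
A3 = A2; e.g. 2 (Eve) has no edge into A2. Fixed point.
From 0, successor 1 is in the attractor (rank 1); the other successors 3, 8 are not.

1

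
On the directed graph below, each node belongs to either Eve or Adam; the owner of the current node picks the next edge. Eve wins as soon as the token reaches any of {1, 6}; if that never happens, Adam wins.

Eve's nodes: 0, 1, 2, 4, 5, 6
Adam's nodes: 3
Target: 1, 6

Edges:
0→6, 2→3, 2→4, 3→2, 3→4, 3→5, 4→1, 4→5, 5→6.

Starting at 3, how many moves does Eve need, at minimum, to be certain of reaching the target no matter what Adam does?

3

A0 = {1, 6}
A1: add {0, 4, 5} — 0 (Eve) has 0→6; 4 (Eve) has 4→1; 5 (Eve) has 5→6.
A2: add {2} — 2 (Eve) has 2→4.
A3: add {3} — 3 (Adam): all of {2, 4, 5} already in.
A3 = all vertices. Fixed point.
3 enters the attractor at level 3, so Eve can force the target in 3 moves from there.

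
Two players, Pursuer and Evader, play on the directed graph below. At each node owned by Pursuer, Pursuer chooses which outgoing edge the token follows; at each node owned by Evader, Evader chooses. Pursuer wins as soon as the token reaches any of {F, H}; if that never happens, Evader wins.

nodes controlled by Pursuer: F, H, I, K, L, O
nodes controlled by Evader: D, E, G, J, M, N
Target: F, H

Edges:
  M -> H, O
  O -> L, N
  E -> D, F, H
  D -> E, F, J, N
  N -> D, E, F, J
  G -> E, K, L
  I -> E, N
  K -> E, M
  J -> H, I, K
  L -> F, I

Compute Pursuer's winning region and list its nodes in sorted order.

A0 = {F, H}
A1: add {L} — L (Pursuer) has L→F.
A2: add {O} — O (Pursuer) has O→L.
A3: add {M} — M (Evader): all of {H, O} already in.
A4: add {K} — K (Pursuer) has K→M.
A5 = A4; e.g. D (Evader) can still go to E. Fixed point.
Pursuer's winning region = {F, H, K, L, M, O}.

F, H, K, L, M, O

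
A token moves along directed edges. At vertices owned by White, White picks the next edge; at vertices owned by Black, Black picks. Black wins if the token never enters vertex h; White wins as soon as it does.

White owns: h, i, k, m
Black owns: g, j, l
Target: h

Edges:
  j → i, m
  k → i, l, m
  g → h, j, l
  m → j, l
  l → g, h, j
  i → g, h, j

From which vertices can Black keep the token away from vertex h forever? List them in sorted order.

A0 = {h}
A1: add {i} — i (White) has i→h.
A2: add {k} — k (White) has k→i.
A3 = A2; e.g. g (Black) can still go to j. Fixed point.
White's attractor = {h, i, k}; Black avoids the target exactly from the complement.

g, j, l, m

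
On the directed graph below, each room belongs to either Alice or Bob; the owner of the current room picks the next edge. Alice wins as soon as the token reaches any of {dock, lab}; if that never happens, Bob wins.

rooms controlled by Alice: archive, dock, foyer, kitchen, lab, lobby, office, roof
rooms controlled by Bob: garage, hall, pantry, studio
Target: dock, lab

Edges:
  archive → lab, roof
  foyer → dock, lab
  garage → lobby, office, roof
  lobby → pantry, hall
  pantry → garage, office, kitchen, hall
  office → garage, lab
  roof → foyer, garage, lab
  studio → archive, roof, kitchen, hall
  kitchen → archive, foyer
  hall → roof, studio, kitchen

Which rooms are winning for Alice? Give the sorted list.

archive, dock, foyer, kitchen, lab, office, roof

A0 = {dock, lab}
A1: add {archive, foyer, office, roof} — archive (Alice) has archive→lab; foyer (Alice) has foyer→dock; office (Alice) has office→lab; roof (Alice) has roof→lab.
A2: add {kitchen} — kitchen (Alice) has kitchen→archive.
A3 = A2; e.g. garage (Bob) can still go to lobby. Fixed point.
Alice's winning region = {archive, dock, foyer, kitchen, lab, office, roof}.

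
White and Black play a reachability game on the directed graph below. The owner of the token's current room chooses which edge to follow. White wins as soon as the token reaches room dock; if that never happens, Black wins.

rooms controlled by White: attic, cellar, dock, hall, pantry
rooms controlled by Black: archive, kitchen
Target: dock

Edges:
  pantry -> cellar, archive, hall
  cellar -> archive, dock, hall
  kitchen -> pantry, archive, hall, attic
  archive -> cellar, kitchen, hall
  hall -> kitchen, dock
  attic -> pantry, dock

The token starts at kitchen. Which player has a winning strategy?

Black

A0 = {dock}
A1: add {attic, cellar, hall} — cellar (White) has cellar→dock; hall (White) has hall→dock; attic (White) has attic→dock.
A2: add {pantry} — pantry (White) has pantry→cellar.
A3 = A2; e.g. kitchen (Black) can still go to archive. Fixed point.
kitchen never enters the attractor, so Black can avoid the target forever.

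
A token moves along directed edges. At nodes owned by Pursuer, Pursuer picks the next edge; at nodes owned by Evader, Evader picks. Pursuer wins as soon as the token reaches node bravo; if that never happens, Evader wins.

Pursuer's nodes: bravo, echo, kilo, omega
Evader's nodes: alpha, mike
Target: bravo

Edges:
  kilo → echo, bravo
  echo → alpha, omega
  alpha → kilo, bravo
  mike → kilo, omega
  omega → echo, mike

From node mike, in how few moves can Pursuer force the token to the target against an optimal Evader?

5

A0 = {bravo}
A1: add {kilo} — kilo (Pursuer) has kilo→bravo.
A2: add {alpha} — alpha (Evader): all of {kilo, bravo} already in.
A3: add {echo} — echo (Pursuer) has echo→alpha.
A4: add {omega} — omega (Pursuer) has omega→echo.
A5: add {mike} — mike (Evader): all of {kilo, omega} already in.
A5 = all vertices. Fixed point.
mike enters the attractor at level 5, so Pursuer can force the target in 5 moves from there.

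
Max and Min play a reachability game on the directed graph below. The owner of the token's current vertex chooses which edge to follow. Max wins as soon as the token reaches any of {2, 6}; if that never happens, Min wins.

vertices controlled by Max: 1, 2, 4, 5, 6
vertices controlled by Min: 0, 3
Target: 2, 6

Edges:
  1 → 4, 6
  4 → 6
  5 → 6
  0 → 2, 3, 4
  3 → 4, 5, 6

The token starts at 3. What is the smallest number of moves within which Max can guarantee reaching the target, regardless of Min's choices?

A0 = {2, 6}
A1: add {1, 4, 5} — 1 (Max) has 1→6; 4 (Max) has 4→6; 5 (Max) has 5→6.
A2: add {3} — 3 (Min): all of {4, 5, 6} already in.
3 enters the attractor at level 2, so Max can force the target in 2 moves from there.

2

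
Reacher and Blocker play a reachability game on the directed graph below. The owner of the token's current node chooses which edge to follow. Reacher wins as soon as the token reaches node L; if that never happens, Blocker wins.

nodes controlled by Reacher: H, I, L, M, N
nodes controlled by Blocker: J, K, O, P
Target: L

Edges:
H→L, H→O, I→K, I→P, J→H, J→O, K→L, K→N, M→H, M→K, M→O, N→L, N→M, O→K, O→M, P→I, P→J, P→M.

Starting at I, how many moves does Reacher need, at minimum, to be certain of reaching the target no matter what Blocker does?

A0 = {L}
A1: add {H, N} — H (Reacher) has H→L; N (Reacher) has N→L.
A2: add {K, M} — K (Blocker): all of {L, N} already in; M (Reacher) has M→H.
A3: add {I, O} — I (Reacher) has I→K; O (Blocker): all of {K, M} already in.
I enters the attractor at level 3, so Reacher can force the target in 3 moves from there.

3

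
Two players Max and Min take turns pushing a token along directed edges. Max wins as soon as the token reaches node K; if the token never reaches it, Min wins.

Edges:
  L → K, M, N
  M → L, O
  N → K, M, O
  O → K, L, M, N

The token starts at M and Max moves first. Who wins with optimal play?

Track states (vertex, player-to-move).
A0 = {(K,Max), (K,Min)}
A1: add {(L,Max), (N,Max), (O,Max)}.
A2: add {(M,Min)}.
A3 = A2; e.g. (L,Min) stays out. (M,Max) never enters ⇒ Min avoids the target.

Min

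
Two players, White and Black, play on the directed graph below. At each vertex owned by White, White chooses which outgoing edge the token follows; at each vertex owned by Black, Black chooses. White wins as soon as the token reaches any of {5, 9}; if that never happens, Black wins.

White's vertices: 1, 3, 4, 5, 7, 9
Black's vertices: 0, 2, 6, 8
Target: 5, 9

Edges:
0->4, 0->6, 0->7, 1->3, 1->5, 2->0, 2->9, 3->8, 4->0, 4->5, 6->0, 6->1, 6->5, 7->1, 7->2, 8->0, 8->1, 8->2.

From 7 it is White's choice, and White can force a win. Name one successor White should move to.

A0 = {5, 9}
A1: add {1, 4} — 1 (White) has 1→5; 4 (White) has 4→5.
A2: add {7} — 7 (White) has 7→1.
A3 = A2; e.g. 0 (Black) can still go to 6. Fixed point.
From 7, successor 1 is in the attractor (rank 1); the other successor 2 is not.

1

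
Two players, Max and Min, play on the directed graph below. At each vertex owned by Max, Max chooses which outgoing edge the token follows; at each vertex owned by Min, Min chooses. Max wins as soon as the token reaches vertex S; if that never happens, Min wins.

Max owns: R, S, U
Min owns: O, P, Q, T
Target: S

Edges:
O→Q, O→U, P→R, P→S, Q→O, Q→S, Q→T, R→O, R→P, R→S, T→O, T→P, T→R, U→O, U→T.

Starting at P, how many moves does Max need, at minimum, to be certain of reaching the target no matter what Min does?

A0 = {S}
A1: add {R} — R (Max) has R→S.
A2: add {P} — P (Min): all of {R, S} already in.
A3 = A2; e.g. O (Min) can still go to Q. Fixed point.
P enters the attractor at level 2, so Max can force the target in 2 moves from there.

2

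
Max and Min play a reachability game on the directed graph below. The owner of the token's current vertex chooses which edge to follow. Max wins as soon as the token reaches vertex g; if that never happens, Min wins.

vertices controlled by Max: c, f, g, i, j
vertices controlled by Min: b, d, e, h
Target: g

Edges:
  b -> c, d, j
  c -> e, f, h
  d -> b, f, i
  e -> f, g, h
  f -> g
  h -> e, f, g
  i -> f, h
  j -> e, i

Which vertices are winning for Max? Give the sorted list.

A0 = {g}
A1: add {f} — f (Max) has f→g.
A2: add {c, i} — c (Max) has c→f; i (Max) has i→f.
A3: add {j} — j (Max) has j→i.
A4 = A3; e.g. b (Min) can still go to d. Fixed point.
Max's winning region = {c, f, g, i, j}.

c, f, g, i, j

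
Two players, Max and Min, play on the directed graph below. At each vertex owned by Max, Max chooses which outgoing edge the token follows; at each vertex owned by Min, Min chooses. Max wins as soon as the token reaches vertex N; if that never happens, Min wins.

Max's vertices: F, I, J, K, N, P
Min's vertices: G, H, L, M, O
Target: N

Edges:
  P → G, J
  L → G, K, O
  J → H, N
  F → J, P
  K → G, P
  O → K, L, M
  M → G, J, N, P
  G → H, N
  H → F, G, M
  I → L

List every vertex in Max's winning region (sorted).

F, J, K, N, P

A0 = {N}
A1: add {J} — J (Max) has J→N.
A2: add {F, P} — F (Max) has F→J; P (Max) has P→J.
A3: add {K} — K (Max) has K→P.
A4 = A3; e.g. G (Min) can still go to H. Fixed point.
Max's winning region = {F, J, K, N, P}.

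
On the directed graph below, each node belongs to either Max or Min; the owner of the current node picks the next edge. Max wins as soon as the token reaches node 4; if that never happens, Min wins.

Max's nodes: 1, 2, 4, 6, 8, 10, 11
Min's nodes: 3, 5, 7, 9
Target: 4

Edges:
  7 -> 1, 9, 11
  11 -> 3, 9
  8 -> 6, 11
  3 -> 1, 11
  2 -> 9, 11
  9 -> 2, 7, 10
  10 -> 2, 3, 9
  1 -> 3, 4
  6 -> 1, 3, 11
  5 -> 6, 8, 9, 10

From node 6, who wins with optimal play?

A0 = {4}
A1: add {1} — 1 (Max) has 1→4.
A2: add {6} — 6 (Max) has 6→1.
6 ∈ A2, so Max can force the target.

Max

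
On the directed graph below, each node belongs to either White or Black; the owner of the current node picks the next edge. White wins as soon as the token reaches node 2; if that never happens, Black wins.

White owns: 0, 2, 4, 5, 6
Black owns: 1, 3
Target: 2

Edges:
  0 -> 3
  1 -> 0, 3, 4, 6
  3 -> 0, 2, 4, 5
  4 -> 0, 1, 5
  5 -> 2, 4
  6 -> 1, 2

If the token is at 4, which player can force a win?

A0 = {2}
A1: add {5, 6} — 5 (White) has 5→2; 6 (White) has 6→2.
A2: add {4} — 4 (White) has 4→5.
A3 = A2; e.g. 0 (White) has no edge into A2. Fixed point.
4 ∈ A2, so White can force the target.

White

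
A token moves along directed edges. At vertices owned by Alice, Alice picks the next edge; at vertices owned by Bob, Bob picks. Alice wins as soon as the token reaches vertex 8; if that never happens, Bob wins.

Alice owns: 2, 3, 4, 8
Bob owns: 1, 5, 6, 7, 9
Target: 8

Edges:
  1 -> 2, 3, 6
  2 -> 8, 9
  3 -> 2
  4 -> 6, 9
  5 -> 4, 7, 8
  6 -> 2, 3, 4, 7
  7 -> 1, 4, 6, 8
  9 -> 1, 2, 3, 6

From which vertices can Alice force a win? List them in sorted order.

A0 = {8}
A1: add {2} — 2 (Alice) has 2→8.
A2: add {3} — 3 (Alice) has 3→2.
A3 = A2; e.g. 1 (Bob) can still go to 6. Fixed point.
Alice's winning region = {2, 3, 8}.

2, 3, 8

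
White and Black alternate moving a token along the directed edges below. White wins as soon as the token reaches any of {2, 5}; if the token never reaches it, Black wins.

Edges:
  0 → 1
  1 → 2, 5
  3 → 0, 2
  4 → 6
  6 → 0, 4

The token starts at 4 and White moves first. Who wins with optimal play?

Black

Track states (vertex, player-to-move).
A0 = {(2,White), (2,Black), (5,White), (5,Black)}
A1: add {(1,White), (1,Black), (3,White)}.
A2: add {(0,White), (0,Black)}.
A3: add {(3,Black), (6,White)}.
A4: add {(4,Black)}.
A5 = A4; e.g. (4,White) stays out. (4,White) never enters ⇒ Black avoids the target.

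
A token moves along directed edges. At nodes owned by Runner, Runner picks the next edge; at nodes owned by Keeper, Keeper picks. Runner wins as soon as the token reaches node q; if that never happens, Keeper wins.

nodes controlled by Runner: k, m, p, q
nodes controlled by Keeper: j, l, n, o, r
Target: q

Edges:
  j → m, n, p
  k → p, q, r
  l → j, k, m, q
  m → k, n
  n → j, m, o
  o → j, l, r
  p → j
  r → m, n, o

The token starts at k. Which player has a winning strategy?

Runner

A0 = {q}
A1: add {k} — k (Runner) has k→q.
k ∈ A1, so Runner can force the target.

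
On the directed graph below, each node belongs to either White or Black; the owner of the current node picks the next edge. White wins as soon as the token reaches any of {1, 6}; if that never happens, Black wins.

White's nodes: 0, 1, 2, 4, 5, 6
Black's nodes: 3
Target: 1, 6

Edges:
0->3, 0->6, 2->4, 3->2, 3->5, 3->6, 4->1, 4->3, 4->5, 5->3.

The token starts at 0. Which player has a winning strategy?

White

A0 = {1, 6}
A1: add {0, 4} — 0 (White) has 0→6; 4 (White) has 4→1.
0 ∈ A1, so White can force the target.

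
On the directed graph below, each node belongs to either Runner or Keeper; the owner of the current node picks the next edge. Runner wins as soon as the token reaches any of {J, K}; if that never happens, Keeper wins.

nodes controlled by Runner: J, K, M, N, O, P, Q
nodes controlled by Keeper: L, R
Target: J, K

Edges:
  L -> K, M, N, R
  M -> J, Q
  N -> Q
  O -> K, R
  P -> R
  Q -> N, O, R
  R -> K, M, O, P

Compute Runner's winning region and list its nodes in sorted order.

J, K, M, N, O, Q

A0 = {J, K}
A1: add {M, O} — M (Runner) has M→J; O (Runner) has O→K.
A2: add {Q} — Q (Runner) has Q→O.
A3: add {N} — N (Runner) has N→Q.
A4 = A3; e.g. L (Keeper) can still go to R. Fixed point.
Runner's winning region = {J, K, M, N, O, Q}.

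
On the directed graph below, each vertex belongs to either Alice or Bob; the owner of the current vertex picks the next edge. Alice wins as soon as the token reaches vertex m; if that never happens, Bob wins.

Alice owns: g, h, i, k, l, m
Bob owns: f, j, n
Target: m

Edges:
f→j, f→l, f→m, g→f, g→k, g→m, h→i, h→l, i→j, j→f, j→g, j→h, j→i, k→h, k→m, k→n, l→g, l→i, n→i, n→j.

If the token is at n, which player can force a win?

Bob

A0 = {m}
A1: add {g, k} — g (Alice) has g→m; k (Alice) has k→m.
A2: add {l} — l (Alice) has l→g.
A3: add {h} — h (Alice) has h→l.
A4 = A3; e.g. f (Bob) can still go to j. Fixed point.
n never enters the attractor, so Bob can avoid the target forever.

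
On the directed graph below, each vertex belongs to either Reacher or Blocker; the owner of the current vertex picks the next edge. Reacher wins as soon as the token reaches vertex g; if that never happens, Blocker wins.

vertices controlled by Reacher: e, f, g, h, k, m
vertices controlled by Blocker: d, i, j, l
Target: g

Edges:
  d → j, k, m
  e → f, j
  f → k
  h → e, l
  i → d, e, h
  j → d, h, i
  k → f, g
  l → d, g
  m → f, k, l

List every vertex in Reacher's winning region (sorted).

e, f, g, h, k, m

A0 = {g}
A1: add {k} — k (Reacher) has k→g.
A2: add {f, m} — f (Reacher) has f→k; m (Reacher) has m→k.
A3: add {e} — e (Reacher) has e→f.
A4: add {h} — h (Reacher) has h→e.
A5 = A4; e.g. d (Blocker) can still go to j. Fixed point.
Reacher's winning region = {e, f, g, h, k, m}.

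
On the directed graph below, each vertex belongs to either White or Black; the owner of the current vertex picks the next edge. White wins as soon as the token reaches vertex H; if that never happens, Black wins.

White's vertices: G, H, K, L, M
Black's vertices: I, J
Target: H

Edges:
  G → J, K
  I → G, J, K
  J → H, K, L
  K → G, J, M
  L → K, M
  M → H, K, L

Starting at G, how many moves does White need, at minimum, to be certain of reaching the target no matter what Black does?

3

A0 = {H}
A1: add {M} — M (White) has M→H.
A2: add {K, L} — K (White) has K→M; L (White) has L→M.
A3: add {G, J} — G (White) has G→K; J (Black): all of {H, K, L} already in.
G enters the attractor at level 3, so White can force the target in 3 moves from there.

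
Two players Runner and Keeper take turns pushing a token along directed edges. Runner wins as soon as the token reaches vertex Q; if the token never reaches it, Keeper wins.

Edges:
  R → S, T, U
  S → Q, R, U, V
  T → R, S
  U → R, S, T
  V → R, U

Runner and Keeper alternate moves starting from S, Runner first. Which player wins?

Track states (vertex, player-to-move).
A0 = {(Q,Runner), (Q,Keeper)}
A1: add {(S,Runner)}.
(S,Runner) ∈ A1 ⇒ Runner forces the target.

Runner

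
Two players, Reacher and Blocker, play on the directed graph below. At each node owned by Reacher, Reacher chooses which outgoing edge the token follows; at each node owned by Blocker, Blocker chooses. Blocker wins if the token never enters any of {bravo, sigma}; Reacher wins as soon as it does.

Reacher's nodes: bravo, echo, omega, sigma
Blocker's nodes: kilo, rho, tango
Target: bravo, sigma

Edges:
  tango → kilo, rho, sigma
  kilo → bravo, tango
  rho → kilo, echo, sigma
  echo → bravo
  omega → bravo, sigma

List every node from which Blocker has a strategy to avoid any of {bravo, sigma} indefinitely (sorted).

A0 = {bravo, sigma}
A1: add {echo, omega} — echo (Reacher) has echo→bravo; omega (Reacher) has omega→bravo.
A2 = A1; e.g. tango (Blocker) can still go to kilo. Fixed point.
Reacher's attractor = {bravo, echo, omega, sigma}; Blocker avoids the target exactly from the complement.

kilo, rho, tango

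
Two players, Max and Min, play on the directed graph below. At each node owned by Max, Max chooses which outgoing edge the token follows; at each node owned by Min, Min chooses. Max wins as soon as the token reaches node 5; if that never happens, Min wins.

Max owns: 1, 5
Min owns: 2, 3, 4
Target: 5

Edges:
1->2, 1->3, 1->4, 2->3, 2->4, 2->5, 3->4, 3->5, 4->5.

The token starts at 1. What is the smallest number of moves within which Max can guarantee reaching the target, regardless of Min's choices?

2

A0 = {5}
A1: add {4} — 4 (Min): all of {5} already in.
A2: add {1, 3} — 1 (Max) has 1→4; 3 (Min): all of {4, 5} already in.
1 enters the attractor at level 2, so Max can force the target in 2 moves from there.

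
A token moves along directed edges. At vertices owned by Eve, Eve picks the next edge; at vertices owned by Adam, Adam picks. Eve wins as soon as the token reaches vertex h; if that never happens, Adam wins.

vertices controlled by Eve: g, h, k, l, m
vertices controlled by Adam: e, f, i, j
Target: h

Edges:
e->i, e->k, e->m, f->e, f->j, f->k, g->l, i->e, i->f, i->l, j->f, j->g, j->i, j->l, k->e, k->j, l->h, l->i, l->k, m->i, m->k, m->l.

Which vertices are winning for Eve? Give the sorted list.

g, h, l, m

A0 = {h}
A1: add {l} — l (Eve) has l→h.
A2: add {g, m} — g (Eve) has g→l; m (Eve) has m→l.
A3 = A2; e.g. e (Adam) can still go to i. Fixed point.
Eve's winning region = {g, h, l, m}.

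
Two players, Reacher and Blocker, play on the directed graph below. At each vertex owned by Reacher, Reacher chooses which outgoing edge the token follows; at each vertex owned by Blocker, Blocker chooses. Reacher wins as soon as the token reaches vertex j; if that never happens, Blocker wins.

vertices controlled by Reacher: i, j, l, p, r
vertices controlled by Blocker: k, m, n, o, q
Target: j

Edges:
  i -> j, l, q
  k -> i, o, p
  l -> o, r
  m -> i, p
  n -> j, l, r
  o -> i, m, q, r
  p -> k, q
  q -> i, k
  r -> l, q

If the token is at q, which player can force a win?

A0 = {j}
A1: add {i} — i (Reacher) has i→j.
A2 = A1; e.g. k (Blocker) can still go to o. Fixed point.
q never enters the attractor, so Blocker can avoid the target forever.

Blocker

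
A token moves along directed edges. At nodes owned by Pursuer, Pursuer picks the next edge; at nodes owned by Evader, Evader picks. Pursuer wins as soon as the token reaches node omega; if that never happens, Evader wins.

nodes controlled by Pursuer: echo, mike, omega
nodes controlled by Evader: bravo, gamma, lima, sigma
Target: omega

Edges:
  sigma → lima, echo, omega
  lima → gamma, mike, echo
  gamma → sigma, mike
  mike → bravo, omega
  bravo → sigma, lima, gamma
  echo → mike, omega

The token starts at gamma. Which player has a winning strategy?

A0 = {omega}
A1: add {echo, mike} — mike (Pursuer) has mike→omega; echo (Pursuer) has echo→omega.
A2 = A1; e.g. sigma (Evader) can still go to lima. Fixed point.
gamma never enters the attractor, so Evader can avoid the target forever.

Evader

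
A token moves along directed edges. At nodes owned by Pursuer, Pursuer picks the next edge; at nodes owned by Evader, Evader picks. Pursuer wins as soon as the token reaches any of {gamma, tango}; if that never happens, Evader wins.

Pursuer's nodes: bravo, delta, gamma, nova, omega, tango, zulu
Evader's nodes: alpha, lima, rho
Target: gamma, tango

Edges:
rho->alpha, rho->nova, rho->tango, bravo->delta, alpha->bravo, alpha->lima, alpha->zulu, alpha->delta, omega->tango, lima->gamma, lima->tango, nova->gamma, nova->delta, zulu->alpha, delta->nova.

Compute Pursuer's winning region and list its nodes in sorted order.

bravo, delta, gamma, lima, nova, omega, tango

A0 = {gamma, tango}
A1: add {lima, nova, omega} — omega (Pursuer) has omega→tango; lima (Evader): all of {gamma, tango} already in; nova (Pursuer) has nova→gamma.
A2: add {delta} — delta (Pursuer) has delta→nova.
A3: add {bravo} — bravo (Pursuer) has bravo→delta.
A4 = A3; e.g. rho (Evader) can still go to alpha. Fixed point.
Pursuer's winning region = {bravo, delta, gamma, lima, nova, omega, tango}.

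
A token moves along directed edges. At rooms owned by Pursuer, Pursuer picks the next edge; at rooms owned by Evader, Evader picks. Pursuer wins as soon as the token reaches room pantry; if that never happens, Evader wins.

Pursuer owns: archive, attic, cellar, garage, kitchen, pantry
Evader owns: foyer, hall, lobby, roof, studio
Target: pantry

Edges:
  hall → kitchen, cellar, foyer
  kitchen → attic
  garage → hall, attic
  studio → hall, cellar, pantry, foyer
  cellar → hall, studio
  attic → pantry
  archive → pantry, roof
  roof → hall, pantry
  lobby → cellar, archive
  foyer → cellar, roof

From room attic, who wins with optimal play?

Pursuer

A0 = {pantry}
A1: add {archive, attic} — attic (Pursuer) has attic→pantry; archive (Pursuer) has archive→pantry.
attic ∈ A1, so Pursuer can force the target.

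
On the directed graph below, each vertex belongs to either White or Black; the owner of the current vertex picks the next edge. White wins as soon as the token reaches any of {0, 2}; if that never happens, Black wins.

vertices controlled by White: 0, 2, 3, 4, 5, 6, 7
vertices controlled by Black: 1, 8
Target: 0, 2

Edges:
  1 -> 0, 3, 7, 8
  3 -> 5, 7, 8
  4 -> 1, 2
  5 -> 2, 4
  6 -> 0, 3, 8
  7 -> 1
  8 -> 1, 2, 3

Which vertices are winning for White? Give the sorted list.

0, 2, 3, 4, 5, 6

A0 = {0, 2}
A1: add {4, 5, 6} — 4 (White) has 4→2; 5 (White) has 5→2; 6 (White) has 6→0.
A2: add {3} — 3 (White) has 3→5.
A3 = A2; e.g. 1 (Black) can still go to 7. Fixed point.
White's winning region = {0, 2, 3, 4, 5, 6}.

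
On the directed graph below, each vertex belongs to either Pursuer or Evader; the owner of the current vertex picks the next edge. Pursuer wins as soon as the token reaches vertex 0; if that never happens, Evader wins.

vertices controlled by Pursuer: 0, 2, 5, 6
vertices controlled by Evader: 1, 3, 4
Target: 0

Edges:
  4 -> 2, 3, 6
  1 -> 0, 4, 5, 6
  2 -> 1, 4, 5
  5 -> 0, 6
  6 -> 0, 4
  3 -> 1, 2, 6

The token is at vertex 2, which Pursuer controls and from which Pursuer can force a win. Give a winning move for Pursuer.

5

A0 = {0}
A1: add {5, 6} — 5 (Pursuer) has 5→0; 6 (Pursuer) has 6→0.
A2: add {2} — 2 (Pursuer) has 2→5.
A3 = A2; e.g. 1 (Evader) can still go to 4. Fixed point.
From 2, successor 5 is in the attractor (rank 1); the other successors 1, 4 are not.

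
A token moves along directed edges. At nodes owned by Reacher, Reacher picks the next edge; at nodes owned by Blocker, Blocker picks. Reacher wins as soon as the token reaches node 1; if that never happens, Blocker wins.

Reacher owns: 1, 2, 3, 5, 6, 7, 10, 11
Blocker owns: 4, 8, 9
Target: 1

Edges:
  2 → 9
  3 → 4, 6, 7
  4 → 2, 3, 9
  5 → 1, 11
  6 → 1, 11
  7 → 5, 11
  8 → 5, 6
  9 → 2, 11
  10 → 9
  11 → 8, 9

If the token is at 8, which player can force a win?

A0 = {1}
A1: add {5, 6} — 5 (Reacher) has 5→1; 6 (Reacher) has 6→1.
A2: add {3, 7, 8} — 3 (Reacher) has 3→6; 7 (Reacher) has 7→5; 8 (Blocker): all of {5, 6} already in.
8 ∈ A2, so Reacher can force the target.

Reacher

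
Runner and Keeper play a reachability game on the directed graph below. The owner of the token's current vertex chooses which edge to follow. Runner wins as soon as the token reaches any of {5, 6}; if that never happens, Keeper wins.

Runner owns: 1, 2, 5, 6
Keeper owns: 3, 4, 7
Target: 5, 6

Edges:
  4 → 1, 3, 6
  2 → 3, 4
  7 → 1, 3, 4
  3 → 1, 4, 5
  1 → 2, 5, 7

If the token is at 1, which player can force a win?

A0 = {5, 6}
A1: add {1} — 1 (Runner) has 1→5.
A2 = A1; e.g. 2 (Runner) has no edge into A1. Fixed point.
1 ∈ A1, so Runner can force the target.

Runner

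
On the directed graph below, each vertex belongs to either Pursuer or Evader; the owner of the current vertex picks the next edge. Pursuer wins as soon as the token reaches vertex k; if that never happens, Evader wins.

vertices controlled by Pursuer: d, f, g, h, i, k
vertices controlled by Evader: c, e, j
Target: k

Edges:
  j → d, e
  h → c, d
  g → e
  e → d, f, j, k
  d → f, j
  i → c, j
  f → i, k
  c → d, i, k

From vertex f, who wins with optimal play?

Pursuer

A0 = {k}
A1: add {f} — f (Pursuer) has f→k.
f ∈ A1, so Pursuer can force the target.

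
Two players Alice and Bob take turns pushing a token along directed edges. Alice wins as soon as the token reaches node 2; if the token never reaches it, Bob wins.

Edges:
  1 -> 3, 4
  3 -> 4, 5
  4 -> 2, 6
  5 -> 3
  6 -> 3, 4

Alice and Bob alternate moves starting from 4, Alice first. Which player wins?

Track states (vertex, player-to-move).
A0 = {(2,Alice), (2,Bob)}
A1: add {(4,Alice)}.
(4,Alice) ∈ A1 ⇒ Alice forces the target.

Alice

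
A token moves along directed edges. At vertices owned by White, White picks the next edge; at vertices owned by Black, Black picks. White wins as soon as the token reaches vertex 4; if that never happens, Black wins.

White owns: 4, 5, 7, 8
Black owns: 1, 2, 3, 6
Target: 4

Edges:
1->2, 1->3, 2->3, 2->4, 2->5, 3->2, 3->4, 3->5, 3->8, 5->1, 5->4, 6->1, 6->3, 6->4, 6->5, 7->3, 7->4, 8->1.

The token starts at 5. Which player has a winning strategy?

White

A0 = {4}
A1: add {5, 7} — 5 (White) has 5→4; 7 (White) has 7→4.
A2 = A1; e.g. 1 (Black) can still go to 2. Fixed point.
5 ∈ A1, so White can force the target.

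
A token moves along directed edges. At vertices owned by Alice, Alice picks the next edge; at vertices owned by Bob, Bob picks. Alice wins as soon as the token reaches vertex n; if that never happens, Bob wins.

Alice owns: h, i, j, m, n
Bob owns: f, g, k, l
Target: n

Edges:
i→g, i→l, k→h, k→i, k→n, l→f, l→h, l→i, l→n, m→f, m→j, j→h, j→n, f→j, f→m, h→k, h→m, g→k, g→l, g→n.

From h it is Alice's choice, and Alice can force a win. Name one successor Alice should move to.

A0 = {n}
A1: add {j} — j (Alice) has j→n.
A2: add {m} — m (Alice) has m→j.
A3: add {f, h} — f (Bob): all of {j, m} already in; h (Alice) has h→m.
A4 = A3; e.g. g (Bob) can still go to k. Fixed point.
From h, successor m is in the attractor (rank 2); the other successor k is not.

m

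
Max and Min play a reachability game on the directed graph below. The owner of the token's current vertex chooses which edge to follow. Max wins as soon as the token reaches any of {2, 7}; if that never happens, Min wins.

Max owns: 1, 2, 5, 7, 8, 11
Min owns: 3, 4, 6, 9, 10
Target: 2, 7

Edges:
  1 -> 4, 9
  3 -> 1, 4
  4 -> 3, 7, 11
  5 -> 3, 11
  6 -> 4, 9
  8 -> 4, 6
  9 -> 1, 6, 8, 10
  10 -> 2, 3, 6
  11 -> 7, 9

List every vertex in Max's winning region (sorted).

2, 5, 7, 11

A0 = {2, 7}
A1: add {11} — 11 (Max) has 11→7.
A2: add {5} — 5 (Max) has 5→11.
A3 = A2; e.g. 1 (Max) has no edge into A2. Fixed point.
Max's winning region = {2, 5, 7, 11}.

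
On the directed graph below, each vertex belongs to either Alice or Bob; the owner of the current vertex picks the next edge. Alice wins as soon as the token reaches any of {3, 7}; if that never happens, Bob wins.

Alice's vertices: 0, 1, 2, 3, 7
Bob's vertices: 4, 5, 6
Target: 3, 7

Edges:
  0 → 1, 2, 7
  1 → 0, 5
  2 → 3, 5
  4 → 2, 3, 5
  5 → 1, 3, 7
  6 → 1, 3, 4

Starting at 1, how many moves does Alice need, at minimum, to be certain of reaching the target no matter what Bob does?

2

A0 = {3, 7}
A1: add {0, 2} — 0 (Alice) has 0→7; 2 (Alice) has 2→3.
A2: add {1} — 1 (Alice) has 1→0.
1 enters the attractor at level 2, so Alice can force the target in 2 moves from there.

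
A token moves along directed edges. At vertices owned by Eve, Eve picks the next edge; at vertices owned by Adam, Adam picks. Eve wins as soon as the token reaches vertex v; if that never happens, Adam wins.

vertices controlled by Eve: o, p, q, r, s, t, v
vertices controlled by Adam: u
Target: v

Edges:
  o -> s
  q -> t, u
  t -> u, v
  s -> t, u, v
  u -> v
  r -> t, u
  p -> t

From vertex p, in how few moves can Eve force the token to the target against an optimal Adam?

2

A0 = {v}
A1: add {s, t, u} — s (Eve) has s→v; t (Eve) has t→v; u (Adam): all of {v} already in.
A2: add {o, p, q, r} — o (Eve) has o→s; p (Eve) has p→t; q (Eve) has q→t; r (Eve) has r→t.
A2 = all vertices. Fixed point.
p enters the attractor at level 2, so Eve can force the target in 2 moves from there.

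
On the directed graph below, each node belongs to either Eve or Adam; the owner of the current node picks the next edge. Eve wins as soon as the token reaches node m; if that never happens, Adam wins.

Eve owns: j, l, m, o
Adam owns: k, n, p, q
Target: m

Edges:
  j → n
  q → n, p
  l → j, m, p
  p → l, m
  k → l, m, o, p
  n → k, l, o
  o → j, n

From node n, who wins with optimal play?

Adam

A0 = {m}
A1: add {l} — l (Eve) has l→m.
A2: add {p} — p (Adam): all of {l, m} already in.
A3 = A2; e.g. j (Eve) has no edge into A2. Fixed point.
n never enters the attractor, so Adam can avoid the target forever.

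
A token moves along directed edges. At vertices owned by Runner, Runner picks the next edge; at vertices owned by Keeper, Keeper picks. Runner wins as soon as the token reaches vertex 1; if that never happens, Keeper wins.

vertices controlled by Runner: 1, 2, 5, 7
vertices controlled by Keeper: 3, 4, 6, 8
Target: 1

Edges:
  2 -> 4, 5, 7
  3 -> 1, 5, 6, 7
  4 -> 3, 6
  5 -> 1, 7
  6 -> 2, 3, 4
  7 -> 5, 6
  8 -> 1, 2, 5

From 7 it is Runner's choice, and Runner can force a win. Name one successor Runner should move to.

5

A0 = {1}
A1: add {5} — 5 (Runner) has 5→1.
A2: add {2, 7} — 2 (Runner) has 2→5; 7 (Runner) has 7→5.
A3: add {8} — 8 (Keeper): all of {1, 2, 5} already in.
A4 = A3; e.g. 3 (Keeper) can still go to 6. Fixed point.
From 7, successor 5 is in the attractor (rank 1); the other successor 6 is not.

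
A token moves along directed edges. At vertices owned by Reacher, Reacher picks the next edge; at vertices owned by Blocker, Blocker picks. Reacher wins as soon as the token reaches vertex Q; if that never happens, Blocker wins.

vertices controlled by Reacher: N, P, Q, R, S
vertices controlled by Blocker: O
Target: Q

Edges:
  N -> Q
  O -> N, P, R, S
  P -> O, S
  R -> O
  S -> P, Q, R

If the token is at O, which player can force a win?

A0 = {Q}
A1: add {N, S} — N (Reacher) has N→Q; S (Reacher) has S→Q.
A2: add {P} — P (Reacher) has P→S.
A3 = A2; e.g. O (Blocker) can still go to R. Fixed point.
O never enters the attractor, so Blocker can avoid the target forever.

Blocker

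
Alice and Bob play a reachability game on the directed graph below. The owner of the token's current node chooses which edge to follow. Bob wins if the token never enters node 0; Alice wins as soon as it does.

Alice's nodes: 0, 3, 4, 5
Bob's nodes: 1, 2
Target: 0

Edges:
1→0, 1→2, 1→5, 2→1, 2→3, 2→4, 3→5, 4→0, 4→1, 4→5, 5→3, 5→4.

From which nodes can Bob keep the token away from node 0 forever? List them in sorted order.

A0 = {0}
A1: add {4} — 4 (Alice) has 4→0.
A2: add {5} — 5 (Alice) has 5→4.
A3: add {3} — 3 (Alice) has 3→5.
A4 = A3; e.g. 1 (Bob) can still go to 2. Fixed point.
Alice's attractor = {0, 3, 4, 5}; Bob avoids the target exactly from the complement.

1, 2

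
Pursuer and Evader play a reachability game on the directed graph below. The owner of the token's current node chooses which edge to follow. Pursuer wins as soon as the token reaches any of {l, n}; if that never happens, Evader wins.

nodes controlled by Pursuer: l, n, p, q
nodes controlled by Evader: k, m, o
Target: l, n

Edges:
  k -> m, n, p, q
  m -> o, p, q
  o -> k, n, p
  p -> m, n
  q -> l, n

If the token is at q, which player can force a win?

A0 = {l, n}
A1: add {p, q} — p (Pursuer) has p→n; q (Pursuer) has q→l.
A2 = A1; e.g. k (Evader) can still go to m. Fixed point.
q ∈ A1, so Pursuer can force the target.

Pursuer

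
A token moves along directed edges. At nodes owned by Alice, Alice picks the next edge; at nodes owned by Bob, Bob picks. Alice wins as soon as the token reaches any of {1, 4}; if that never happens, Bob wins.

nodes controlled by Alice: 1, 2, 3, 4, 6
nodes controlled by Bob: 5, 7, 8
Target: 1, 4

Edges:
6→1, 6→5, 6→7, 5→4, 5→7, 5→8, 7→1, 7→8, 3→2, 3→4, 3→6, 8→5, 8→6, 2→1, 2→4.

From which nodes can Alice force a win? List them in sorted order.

A0 = {1, 4}
A1: add {2, 3, 6} — 2 (Alice) has 2→1; 3 (Alice) has 3→4; 6 (Alice) has 6→1.
A2 = A1; e.g. 5 (Bob) can still go to 7. Fixed point.
Alice's winning region = {1, 2, 3, 4, 6}.

1, 2, 3, 4, 6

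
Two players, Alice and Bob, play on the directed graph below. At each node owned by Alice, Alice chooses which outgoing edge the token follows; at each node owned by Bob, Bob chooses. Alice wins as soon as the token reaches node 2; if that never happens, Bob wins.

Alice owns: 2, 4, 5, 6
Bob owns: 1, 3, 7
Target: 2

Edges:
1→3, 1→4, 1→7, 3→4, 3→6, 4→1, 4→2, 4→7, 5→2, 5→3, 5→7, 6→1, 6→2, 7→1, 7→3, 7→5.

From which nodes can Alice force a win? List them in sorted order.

A0 = {2}
A1: add {4, 5, 6} — 4 (Alice) has 4→2; 5 (Alice) has 5→2; 6 (Alice) has 6→2.
A2: add {3} — 3 (Bob): all of {4, 6} already in.
A3 = A2; e.g. 1 (Bob) can still go to 7. Fixed point.
Alice's winning region = {2, 3, 4, 5, 6}.

2, 3, 4, 5, 6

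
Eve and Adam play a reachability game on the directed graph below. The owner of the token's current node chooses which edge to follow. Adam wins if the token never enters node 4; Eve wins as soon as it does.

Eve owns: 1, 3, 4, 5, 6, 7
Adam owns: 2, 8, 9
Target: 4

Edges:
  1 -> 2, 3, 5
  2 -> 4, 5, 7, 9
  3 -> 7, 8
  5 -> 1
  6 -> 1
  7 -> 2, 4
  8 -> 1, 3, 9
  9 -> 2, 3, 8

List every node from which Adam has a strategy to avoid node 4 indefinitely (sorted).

A0 = {4}
A1: add {7} — 7 (Eve) has 7→4.
A2: add {3} — 3 (Eve) has 3→7.
A3: add {1} — 1 (Eve) has 1→3.
A4: add {5, 6} — 5 (Eve) has 5→1; 6 (Eve) has 6→1.
A5 = A4; e.g. 2 (Adam) can still go to 9. Fixed point.
Eve's attractor = {1, 3, 4, 5, 6, 7}; Adam avoids the target exactly from the complement.

2, 8, 9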